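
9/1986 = 3/662=0.00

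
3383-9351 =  - 5968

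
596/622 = 298/311 = 0.96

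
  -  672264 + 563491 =  -  108773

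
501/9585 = 167/3195 = 0.05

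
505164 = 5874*86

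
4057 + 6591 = 10648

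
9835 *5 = 49175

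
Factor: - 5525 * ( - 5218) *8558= 246722433100 = 2^2*5^2*11^1*13^1*17^1*389^1*2609^1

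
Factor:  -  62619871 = -53^1*1181507^1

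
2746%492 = 286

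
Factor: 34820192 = 2^5*11^1*31^1*3191^1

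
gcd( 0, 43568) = 43568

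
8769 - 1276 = 7493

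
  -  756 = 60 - 816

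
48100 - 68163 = - 20063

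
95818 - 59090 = 36728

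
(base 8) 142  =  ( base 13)77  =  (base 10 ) 98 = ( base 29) 3B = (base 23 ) 46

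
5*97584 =487920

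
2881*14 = 40334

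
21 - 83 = - 62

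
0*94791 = 0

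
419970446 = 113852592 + 306117854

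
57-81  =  -24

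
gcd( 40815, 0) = 40815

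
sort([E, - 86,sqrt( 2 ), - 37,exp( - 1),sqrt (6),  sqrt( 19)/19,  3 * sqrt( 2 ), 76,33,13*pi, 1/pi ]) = [ - 86, - 37,  sqrt( 19)/19, 1/pi,  exp( - 1) , sqrt( 2),sqrt(6 ),E, 3*sqrt( 2 ), 33, 13*pi , 76]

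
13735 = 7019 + 6716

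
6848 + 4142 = 10990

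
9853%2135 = 1313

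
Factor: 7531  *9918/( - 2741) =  - 74692458/2741 = -2^1*3^2*17^1*19^1 * 29^1 * 443^1*2741^( -1)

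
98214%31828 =2730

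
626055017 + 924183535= 1550238552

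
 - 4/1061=-4/1061 = -0.00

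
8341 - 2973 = 5368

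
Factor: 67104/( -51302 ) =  - 33552/25651=- 2^4 * 3^2* 113^(  -  1) * 227^( - 1)*233^1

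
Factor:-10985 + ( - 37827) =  - 48812 = -2^2*12203^1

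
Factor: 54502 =2^1 * 7^1*17^1*229^1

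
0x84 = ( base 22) 60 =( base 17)7d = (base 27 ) 4o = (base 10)132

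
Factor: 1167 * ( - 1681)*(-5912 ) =2^3 *3^1 * 41^2 * 389^1*739^1 = 11597730024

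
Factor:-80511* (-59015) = 4751356665= 3^1 * 5^1*11^1*29^1*37^1*47^1 * 571^1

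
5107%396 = 355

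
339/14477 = 339/14477 = 0.02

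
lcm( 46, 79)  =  3634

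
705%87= 9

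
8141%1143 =140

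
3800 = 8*475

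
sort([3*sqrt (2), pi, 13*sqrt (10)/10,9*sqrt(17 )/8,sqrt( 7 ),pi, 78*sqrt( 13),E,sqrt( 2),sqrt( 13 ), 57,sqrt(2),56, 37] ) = [sqrt ( 2), sqrt( 2),sqrt( 7),E,pi , pi,  sqrt( 13 ),13*sqrt( 10 )/10,3*sqrt(2), 9*sqrt(17 ) /8,37 , 56 , 57,78*sqrt(13 )]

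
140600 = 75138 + 65462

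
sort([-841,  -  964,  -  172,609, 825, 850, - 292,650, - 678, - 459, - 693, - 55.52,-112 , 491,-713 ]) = [  -  964, - 841  ,  -  713 ,-693 , - 678, - 459, - 292, - 172, - 112, - 55.52, 491,609, 650,825, 850]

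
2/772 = 1/386  =  0.00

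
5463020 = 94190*58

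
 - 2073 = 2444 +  - 4517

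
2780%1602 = 1178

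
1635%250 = 135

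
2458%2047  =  411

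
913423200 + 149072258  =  1062495458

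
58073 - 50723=7350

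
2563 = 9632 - 7069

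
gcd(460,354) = 2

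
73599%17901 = 1995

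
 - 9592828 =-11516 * 833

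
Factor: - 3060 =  - 2^2*3^2 * 5^1*17^1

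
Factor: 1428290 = 2^1*5^1*233^1 * 613^1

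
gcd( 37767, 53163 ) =3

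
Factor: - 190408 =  - 2^3*23801^1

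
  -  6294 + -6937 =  - 13231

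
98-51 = 47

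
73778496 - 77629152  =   - 3850656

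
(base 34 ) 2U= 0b1100010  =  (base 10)98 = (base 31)35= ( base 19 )53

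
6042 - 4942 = 1100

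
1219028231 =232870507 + 986157724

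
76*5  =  380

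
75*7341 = 550575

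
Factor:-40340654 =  - 2^1*2389^1*8443^1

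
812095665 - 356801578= 455294087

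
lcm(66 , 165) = 330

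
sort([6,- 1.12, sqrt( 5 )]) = [ - 1.12,  sqrt( 5), 6]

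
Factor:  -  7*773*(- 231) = 3^1*7^2*11^1*773^1 = 1249941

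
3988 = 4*997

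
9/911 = 9/911 = 0.01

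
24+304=328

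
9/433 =9/433= 0.02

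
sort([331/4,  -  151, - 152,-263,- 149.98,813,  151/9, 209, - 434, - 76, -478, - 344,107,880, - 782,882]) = [ - 782, - 478, - 434, - 344, - 263, - 152, - 151, - 149.98 , - 76  ,  151/9, 331/4,107,  209,  813, 880, 882]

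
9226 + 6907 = 16133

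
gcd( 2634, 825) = 3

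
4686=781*6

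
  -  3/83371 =  -  1+83368/83371  =  - 0.00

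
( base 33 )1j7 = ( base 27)29M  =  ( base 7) 5011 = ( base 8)3273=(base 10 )1723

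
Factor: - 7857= - 3^4*97^1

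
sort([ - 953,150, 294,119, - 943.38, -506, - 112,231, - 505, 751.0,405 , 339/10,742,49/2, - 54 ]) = [ - 953, - 943.38, - 506, - 505 , - 112, - 54, 49/2, 339/10, 119, 150, 231, 294,405,742,751.0]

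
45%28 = 17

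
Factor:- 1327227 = -3^1* 11^1* 37^1*1087^1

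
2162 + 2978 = 5140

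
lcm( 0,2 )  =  0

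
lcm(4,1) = 4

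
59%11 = 4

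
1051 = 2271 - 1220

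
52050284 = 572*90997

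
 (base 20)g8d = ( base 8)14655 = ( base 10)6573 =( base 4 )1212231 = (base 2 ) 1100110101101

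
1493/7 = 1493/7 =213.29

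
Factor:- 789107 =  - 11^1*23^1*3119^1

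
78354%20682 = 16308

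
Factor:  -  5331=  -3^1 * 1777^1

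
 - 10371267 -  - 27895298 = 17524031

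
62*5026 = 311612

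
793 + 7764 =8557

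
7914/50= 158+ 7/25 = 158.28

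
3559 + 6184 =9743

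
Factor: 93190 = 2^1*5^1*9319^1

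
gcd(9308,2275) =13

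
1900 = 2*950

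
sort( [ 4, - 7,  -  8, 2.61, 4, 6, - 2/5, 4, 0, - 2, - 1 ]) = [ - 8, - 7, - 2,  -  1 ,-2/5, 0,2.61,4, 4, 4, 6]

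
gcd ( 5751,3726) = 81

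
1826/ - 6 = -913/3 = - 304.33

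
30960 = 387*80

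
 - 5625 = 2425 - 8050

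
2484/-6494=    - 1242/3247= - 0.38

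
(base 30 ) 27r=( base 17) 70e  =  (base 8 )3765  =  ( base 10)2037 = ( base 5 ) 31122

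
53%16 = 5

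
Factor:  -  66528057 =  -3^1*3083^1* 7193^1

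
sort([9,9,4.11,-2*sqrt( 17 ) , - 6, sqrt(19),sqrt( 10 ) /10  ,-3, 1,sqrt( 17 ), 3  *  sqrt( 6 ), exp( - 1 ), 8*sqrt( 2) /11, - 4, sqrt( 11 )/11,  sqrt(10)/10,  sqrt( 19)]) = [-2*sqrt(17), - 6, - 4, - 3, sqrt (11 ) /11,sqrt( 10) /10,sqrt( 10 ) /10,exp ( - 1 ),1, 8*sqrt( 2)/11, 4.11,  sqrt(17 ),sqrt( 19 ) , sqrt(19),3*sqrt( 6 ),9,9 ]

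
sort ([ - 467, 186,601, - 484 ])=[ - 484,-467,186,601] 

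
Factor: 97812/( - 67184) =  - 2^( - 2)*3^2*11^1*17^(  -  1) = -99/68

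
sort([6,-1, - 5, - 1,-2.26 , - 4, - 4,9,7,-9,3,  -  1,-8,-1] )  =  [ - 9,  -  8 ,-5, -4, - 4,-2.26, - 1, - 1,-1, - 1,3, 6,7,9]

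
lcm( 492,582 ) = 47724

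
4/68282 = 2/34141 = 0.00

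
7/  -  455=  -  1/65 = - 0.02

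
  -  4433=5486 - 9919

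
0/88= 0= 0.00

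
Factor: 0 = 0^1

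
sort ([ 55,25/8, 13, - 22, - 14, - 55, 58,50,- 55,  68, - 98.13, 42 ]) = [-98.13, - 55, - 55,  -  22 , - 14 , 25/8, 13,42, 50,55,58, 68]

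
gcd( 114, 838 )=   2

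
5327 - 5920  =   - 593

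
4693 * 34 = 159562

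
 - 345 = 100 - 445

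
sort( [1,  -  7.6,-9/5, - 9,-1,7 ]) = [ - 9,-7.6,-9/5, - 1, 1,7]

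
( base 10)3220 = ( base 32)34K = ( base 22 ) 6E8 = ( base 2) 110010010100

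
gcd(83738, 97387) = 1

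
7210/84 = 85 + 5/6 = 85.83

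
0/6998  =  0 = 0.00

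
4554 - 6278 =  - 1724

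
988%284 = 136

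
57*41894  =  2387958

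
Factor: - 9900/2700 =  - 3^ ( - 1)* 11^1 = - 11/3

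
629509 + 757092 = 1386601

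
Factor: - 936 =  - 2^3 * 3^2 * 13^1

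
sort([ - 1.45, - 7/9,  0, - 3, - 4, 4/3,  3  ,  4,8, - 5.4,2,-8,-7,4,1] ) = [-8, - 7, - 5.4, -4, - 3, - 1.45,  -  7/9,  0,  1  ,  4/3, 2,  3,  4,4,  8] 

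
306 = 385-79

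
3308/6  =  551 + 1/3 = 551.33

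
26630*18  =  479340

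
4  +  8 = 12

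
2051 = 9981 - 7930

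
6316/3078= 2 + 80/1539 =2.05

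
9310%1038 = 1006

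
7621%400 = 21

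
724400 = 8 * 90550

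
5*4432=22160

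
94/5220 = 47/2610 = 0.02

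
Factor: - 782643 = -3^1*43^1*6067^1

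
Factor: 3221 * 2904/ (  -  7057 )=-9353784/7057 = -  2^3*3^1* 11^2*3221^1  *7057^ (-1)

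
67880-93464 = - 25584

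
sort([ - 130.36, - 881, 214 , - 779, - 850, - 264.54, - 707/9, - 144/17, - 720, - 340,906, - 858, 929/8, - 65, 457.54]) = [ - 881, - 858, - 850, - 779, - 720,-340, - 264.54, - 130.36,  -  707/9, - 65, - 144/17, 929/8, 214,457.54, 906] 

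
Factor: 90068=2^2*11^1 * 23^1* 89^1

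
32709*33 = 1079397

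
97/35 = 2+27/35 = 2.77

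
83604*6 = 501624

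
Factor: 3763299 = 3^1*1254433^1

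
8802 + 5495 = 14297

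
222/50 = 4+11/25= 4.44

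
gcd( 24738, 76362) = 6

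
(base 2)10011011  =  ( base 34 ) 4J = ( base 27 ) 5k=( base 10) 155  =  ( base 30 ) 55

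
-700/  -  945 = 20/27 = 0.74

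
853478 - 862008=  - 8530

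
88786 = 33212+55574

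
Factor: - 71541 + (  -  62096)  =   - 7^1 * 17^1*1123^1 = -133637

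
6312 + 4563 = 10875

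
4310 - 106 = 4204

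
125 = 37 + 88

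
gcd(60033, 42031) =1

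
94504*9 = 850536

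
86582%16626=3452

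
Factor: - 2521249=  - 2521249^1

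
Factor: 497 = 7^1*71^1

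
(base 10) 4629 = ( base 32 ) 4GL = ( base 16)1215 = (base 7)16332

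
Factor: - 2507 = - 23^1*109^1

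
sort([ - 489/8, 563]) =[ - 489/8, 563]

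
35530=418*85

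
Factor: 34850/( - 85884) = - 1025/2526 = -2^( - 1)*3^ ( - 1 )* 5^2 * 41^1*421^( - 1)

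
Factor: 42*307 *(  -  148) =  - 2^3* 3^1 * 7^1*37^1*307^1 = -  1908312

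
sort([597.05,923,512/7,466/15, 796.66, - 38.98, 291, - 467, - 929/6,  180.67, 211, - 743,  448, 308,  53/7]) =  [ - 743, - 467 , - 929/6, -38.98, 53/7, 466/15,512/7, 180.67,211 , 291, 308,448,597.05,796.66,923]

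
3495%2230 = 1265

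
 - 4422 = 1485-5907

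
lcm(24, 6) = 24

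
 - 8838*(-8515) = 75255570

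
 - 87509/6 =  -87509/6 = - 14584.83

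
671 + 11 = 682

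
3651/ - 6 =  -  609 + 1/2 = - 608.50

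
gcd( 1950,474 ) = 6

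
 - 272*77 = -20944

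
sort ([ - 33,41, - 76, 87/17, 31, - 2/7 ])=[ - 76 , - 33, - 2/7, 87/17,31,41 ] 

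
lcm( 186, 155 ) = 930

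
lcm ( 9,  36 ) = 36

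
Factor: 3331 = 3331^1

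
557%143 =128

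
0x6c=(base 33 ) 39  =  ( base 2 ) 1101100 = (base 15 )73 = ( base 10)108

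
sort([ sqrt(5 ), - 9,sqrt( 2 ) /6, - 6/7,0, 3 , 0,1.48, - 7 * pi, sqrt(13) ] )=[ - 7*pi, - 9, - 6/7, 0,  0, sqrt(2 )/6,  1.48,sqrt( 5), 3, sqrt( 13)]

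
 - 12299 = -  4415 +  -7884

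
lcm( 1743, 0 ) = 0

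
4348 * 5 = 21740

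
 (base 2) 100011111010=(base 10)2298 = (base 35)1un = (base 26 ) 3aa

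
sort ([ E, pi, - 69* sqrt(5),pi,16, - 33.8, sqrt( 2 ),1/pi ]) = [ - 69*sqrt(5),  -  33.8, 1/pi,sqrt(2 ), E , pi,pi, 16]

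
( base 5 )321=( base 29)2s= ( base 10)86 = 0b1010110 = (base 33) 2K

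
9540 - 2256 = 7284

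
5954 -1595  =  4359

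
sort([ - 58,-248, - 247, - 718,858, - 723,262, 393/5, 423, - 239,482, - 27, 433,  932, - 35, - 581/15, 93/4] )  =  [ - 723, - 718, - 248, - 247 ,-239, - 58, - 581/15,-35, - 27,  93/4,  393/5, 262,423, 433, 482, 858, 932 ] 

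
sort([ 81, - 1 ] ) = [ - 1,81]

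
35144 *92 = 3233248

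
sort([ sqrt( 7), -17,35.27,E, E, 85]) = [-17, sqrt( 7), E , E, 35.27,85]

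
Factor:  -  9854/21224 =-2^(  -  2)*7^ (-1)* 13^1 = -  13/28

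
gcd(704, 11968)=704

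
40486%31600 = 8886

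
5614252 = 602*9326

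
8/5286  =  4/2643 =0.00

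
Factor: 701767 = 11^1 * 131^1 * 487^1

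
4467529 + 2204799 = 6672328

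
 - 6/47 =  - 6/47 = -0.13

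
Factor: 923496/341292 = 2^1 *17^( - 1)*23^1  =  46/17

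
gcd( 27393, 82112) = 1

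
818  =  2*409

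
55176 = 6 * 9196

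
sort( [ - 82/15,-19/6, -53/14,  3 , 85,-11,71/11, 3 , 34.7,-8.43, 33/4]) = [-11,-8.43, - 82/15 , - 53/14,-19/6, 3  ,  3,71/11, 33/4, 34.7, 85 ] 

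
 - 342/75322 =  - 171/37661 = -  0.00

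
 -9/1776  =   - 1 + 589/592 = -  0.01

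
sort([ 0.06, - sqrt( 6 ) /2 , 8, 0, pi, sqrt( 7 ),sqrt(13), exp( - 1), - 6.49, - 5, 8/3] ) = [ - 6.49, - 5,-sqrt( 6)/2,0,0.06, exp( - 1), sqrt( 7), 8/3, pi, sqrt(13 ) , 8] 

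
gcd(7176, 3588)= 3588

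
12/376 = 3/94 = 0.03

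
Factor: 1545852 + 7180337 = 1931^1 * 4519^1 = 8726189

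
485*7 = 3395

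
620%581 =39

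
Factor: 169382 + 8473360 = 2^1*3^1 * 43^1*139^1*241^1=8642742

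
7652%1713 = 800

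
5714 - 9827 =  - 4113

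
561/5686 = 561/5686= 0.10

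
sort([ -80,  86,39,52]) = [-80,39, 52,86 ]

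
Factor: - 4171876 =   -  2^2*857^1 * 1217^1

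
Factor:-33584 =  - 2^4*2099^1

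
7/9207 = 7/9207 = 0.00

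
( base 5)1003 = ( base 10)128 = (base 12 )a8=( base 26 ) 4o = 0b10000000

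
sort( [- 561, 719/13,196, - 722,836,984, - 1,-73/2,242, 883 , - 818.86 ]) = [ - 818.86, - 722, - 561, - 73/2, - 1, 719/13,  196, 242 , 836,  883,984 ]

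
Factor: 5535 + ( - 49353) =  - 43818= - 2^1*3^1*67^1*109^1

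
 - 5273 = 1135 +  - 6408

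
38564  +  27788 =66352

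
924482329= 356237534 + 568244795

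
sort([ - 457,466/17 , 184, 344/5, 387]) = [ - 457,466/17,344/5,184, 387 ] 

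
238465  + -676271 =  - 437806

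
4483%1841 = 801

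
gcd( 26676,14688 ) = 108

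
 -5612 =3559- 9171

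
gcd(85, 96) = 1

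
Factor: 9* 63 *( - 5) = -2835 = - 3^4*5^1* 7^1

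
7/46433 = 7/46433 = 0.00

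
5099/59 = 86+25/59 = 86.42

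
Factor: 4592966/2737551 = 2^1  *3^( - 1)*7^2*89^( - 1 )*10253^( - 1 )*46867^1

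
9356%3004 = 344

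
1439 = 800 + 639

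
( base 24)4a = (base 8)152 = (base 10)106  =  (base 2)1101010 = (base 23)4e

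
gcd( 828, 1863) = 207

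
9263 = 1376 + 7887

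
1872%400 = 272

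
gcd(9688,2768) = 1384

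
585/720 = 13/16= 0.81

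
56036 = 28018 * 2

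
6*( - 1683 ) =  - 10098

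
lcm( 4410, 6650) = 418950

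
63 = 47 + 16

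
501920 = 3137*160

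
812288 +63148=875436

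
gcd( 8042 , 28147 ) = 4021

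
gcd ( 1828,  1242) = 2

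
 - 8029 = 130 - 8159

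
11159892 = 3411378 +7748514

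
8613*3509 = 30223017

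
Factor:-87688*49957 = -2^3*97^1 * 113^1 * 49957^1  =  -4380629416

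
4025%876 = 521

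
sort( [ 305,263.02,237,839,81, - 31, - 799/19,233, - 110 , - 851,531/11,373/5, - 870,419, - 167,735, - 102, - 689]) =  [- 870, - 851, - 689,-167,-110, - 102, - 799/19, - 31,531/11, 373/5,81, 233, 237,263.02,305,419,735,839]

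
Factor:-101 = - 101^1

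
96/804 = 8/67 = 0.12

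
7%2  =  1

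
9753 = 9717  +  36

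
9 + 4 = 13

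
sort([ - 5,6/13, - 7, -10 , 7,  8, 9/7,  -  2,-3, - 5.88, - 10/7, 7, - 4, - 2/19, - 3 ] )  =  [ - 10, - 7, - 5.88, - 5,- 4,-3, - 3, - 2, - 10/7, - 2/19, 6/13, 9/7, 7,7, 8 ]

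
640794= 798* 803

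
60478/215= 281+63/215 = 281.29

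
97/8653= 97/8653 = 0.01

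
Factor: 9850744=2^3*181^1*6803^1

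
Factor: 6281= 11^1*571^1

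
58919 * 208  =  12255152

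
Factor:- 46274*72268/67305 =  - 477732776/9615=- 2^3 * 3^( - 1)*5^( - 1)*17^1*29^1*89^1*641^( - 1 )*1361^1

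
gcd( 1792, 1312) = 32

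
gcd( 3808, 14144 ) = 544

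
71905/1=71905 = 71905.00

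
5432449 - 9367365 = - 3934916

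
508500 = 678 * 750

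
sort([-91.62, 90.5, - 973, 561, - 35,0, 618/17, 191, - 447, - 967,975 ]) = [ - 973,-967,-447 , - 91.62, - 35,0,  618/17, 90.5,191,561,  975]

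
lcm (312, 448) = 17472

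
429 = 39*11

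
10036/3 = 10036/3 = 3345.33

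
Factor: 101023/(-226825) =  - 5^ ( -2 )*13^1*19^1*43^( - 1 )*211^(- 1)*409^1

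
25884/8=3235+ 1/2= 3235.50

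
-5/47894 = - 1 + 47889/47894 = -  0.00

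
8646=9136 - 490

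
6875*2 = 13750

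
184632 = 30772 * 6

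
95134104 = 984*96681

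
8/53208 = 1/6651 =0.00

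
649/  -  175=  - 649/175 = - 3.71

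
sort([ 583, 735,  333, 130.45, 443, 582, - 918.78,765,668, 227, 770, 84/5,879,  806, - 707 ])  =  [-918.78,  -  707,84/5, 130.45, 227, 333, 443,  582, 583, 668, 735,  765,770, 806,879 ]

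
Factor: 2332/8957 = 2^2 * 11^1*13^( - 2) =44/169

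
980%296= 92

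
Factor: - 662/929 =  - 2^1*331^1 * 929^( - 1 ) 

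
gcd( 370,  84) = 2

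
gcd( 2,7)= 1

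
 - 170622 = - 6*28437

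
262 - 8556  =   - 8294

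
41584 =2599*16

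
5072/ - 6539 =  - 1  +  1467/6539  =  -0.78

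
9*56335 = 507015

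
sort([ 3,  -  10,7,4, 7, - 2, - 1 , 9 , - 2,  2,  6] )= [ - 10, - 2, - 2, - 1, 2, 3, 4, 6, 7 , 7,9 ] 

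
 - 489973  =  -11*44543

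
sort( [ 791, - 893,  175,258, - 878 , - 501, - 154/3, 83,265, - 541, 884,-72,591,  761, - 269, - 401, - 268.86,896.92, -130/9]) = [ - 893, - 878,- 541 , - 501, - 401, - 269, - 268.86, - 72 , - 154/3, - 130/9,83,175,258, 265,591,761,791,884,896.92]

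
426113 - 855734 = - 429621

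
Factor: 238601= 11^1*109^1* 199^1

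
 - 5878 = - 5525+  -  353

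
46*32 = 1472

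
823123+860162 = 1683285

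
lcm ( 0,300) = 0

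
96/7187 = 96/7187 = 0.01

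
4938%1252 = 1182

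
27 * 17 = 459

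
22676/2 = 11338  =  11338.00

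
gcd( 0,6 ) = 6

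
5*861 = 4305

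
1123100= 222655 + 900445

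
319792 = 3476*92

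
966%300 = 66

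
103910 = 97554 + 6356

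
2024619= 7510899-5486280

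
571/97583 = 571/97583 = 0.01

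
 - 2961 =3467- 6428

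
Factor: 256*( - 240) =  - 2^12*3^1*5^1 = -61440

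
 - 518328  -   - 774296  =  255968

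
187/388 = 187/388 = 0.48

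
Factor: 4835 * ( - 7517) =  - 36344695 = - 5^1  *  967^1*7517^1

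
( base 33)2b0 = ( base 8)4755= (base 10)2541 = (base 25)41g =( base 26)3jj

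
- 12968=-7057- 5911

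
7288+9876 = 17164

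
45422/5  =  9084+2/5 = 9084.40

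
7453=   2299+5154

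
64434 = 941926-877492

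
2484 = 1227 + 1257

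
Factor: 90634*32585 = 2^1 * 5^1*7^3 * 19^1*45317^1 = 2953308890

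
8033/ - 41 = -196+3/41 =- 195.93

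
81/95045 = 81/95045 = 0.00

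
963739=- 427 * (-2257 ) 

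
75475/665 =15095/133 =113.50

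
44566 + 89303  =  133869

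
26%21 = 5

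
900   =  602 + 298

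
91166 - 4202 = 86964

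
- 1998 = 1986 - 3984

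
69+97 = 166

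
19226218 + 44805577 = 64031795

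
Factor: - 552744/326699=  - 648/383= - 2^3*  3^4*383^( - 1)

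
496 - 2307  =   - 1811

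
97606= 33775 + 63831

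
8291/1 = 8291 = 8291.00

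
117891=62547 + 55344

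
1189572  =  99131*12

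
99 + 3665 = 3764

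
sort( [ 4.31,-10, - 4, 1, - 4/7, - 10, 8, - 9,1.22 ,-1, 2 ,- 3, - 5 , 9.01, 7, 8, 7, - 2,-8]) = [ - 10, - 10, - 9, - 8, - 5, - 4,-3, - 2, - 1, - 4/7, 1,1.22, 2,4.31, 7, 7, 8, 8, 9.01 ]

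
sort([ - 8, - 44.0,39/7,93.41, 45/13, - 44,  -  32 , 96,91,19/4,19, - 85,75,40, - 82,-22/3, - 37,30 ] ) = [ - 85,-82,-44.0, - 44  , - 37,-32, - 8, - 22/3,45/13 , 19/4,39/7,19,30,40, 75,91,93.41,96 ] 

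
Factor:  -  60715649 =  - 457^1*132857^1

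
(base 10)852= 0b1101010100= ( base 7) 2325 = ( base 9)1146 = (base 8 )1524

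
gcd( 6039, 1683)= 99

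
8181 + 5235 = 13416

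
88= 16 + 72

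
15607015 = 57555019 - 41948004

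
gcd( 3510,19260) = 90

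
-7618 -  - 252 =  - 7366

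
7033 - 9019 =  - 1986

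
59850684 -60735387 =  - 884703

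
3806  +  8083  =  11889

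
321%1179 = 321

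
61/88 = 61/88= 0.69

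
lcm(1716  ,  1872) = 20592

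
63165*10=631650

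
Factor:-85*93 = - 3^1*5^1*17^1*31^1 = - 7905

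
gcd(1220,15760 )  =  20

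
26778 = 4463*6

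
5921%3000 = 2921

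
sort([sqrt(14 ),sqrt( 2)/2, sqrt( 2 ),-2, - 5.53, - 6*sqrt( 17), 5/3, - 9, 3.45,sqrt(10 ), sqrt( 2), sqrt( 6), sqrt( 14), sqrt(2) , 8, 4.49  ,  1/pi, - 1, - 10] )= [- 6 * sqrt(17 ), - 10,  -  9,  -  5.53,-2,-1, 1/pi,  sqrt(2)/2,sqrt( 2) , sqrt (2), sqrt(2),5/3, sqrt( 6),sqrt( 10),3.45, sqrt (14),sqrt( 14), 4.49,8 ] 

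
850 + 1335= 2185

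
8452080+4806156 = 13258236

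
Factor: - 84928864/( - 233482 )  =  42464432/116741 = 2^4*116741^(  -  1 )*2654027^1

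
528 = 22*24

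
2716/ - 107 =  - 2716/107= -  25.38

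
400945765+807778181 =1208723946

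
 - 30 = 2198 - 2228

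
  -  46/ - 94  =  23/47  =  0.49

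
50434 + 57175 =107609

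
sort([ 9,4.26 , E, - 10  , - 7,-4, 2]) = [ - 10,- 7, - 4,2,E,4.26,9]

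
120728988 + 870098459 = 990827447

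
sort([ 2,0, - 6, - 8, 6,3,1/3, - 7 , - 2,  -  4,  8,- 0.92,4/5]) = [ - 8, - 7,-6, - 4, - 2 , - 0.92,0, 1/3,4/5,2, 3,6,8 ]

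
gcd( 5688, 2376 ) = 72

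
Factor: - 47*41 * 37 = -71299 = - 37^1  *41^1*47^1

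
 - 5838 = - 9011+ 3173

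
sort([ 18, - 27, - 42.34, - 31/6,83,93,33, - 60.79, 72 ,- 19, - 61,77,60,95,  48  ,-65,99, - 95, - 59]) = [ - 95,-65, - 61, - 60.79, - 59, - 42.34 , - 27, - 19, - 31/6,18,33 , 48,60,72,77, 83,93, 95, 99 ]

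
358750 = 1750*205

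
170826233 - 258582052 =-87755819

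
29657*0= 0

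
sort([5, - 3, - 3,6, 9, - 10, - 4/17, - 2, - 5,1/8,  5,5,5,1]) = [ - 10, - 5,-3,-3, - 2 ,-4/17,  1/8,1 , 5 , 5,5, 5,6,9 ] 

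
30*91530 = 2745900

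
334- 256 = 78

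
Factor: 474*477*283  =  63985734 = 2^1*3^3*53^1 * 79^1*283^1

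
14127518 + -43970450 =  - 29842932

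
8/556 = 2/139=0.01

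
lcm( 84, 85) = 7140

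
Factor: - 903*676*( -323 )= 197168244 = 2^2*3^1*7^1*13^2*17^1*19^1* 43^1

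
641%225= 191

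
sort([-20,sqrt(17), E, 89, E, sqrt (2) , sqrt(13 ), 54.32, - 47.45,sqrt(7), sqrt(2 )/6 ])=[ - 47.45,  -  20,sqrt(2) /6,sqrt ( 2), sqrt(7 ),E, E, sqrt(13),  sqrt(17) , 54.32,89]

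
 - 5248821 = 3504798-8753619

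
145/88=145/88 = 1.65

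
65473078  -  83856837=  - 18383759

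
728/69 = 10 + 38/69 = 10.55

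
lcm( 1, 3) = 3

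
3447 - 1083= 2364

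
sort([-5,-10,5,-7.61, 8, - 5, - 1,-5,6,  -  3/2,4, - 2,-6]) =[-10, - 7.61, - 6 ,-5, - 5,-5, - 2,-3/2, - 1,4 , 5,6,8] 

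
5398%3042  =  2356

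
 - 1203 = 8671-9874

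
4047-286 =3761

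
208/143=1 + 5/11 = 1.45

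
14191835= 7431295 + 6760540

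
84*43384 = 3644256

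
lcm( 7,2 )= 14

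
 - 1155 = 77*(-15 )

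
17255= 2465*7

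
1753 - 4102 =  - 2349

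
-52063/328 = - 52063/328 =-  158.73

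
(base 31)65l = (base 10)5942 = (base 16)1736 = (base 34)54q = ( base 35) 4TR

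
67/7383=67/7383  =  0.01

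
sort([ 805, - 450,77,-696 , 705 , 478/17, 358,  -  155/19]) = [ - 696, - 450, - 155/19,478/17,77 , 358,  705,  805 ] 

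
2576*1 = 2576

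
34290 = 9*3810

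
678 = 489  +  189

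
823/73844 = 823/73844 = 0.01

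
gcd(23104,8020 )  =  4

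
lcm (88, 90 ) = 3960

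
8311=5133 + 3178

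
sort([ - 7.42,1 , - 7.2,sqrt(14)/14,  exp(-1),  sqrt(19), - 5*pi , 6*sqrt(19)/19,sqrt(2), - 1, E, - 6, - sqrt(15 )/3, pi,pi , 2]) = [ - 5*pi,-7.42, - 7.2, - 6, - sqrt(15)/3,- 1,sqrt(14)/14,exp( - 1), 1,6*sqrt(19) /19  ,  sqrt( 2 ),2,E,pi,pi, sqrt (19)]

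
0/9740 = 0= 0.00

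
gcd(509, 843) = 1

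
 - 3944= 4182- 8126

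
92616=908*102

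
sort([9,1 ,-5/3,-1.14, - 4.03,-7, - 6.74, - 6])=[ - 7 , - 6.74 ,  -  6 , - 4.03, - 5/3, - 1.14,1,9]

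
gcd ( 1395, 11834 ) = 1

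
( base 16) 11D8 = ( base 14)1944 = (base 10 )4568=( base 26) 6JI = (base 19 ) cc8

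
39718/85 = 467 + 23/85=467.27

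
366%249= 117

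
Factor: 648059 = 648059^1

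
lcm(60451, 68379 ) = 4171119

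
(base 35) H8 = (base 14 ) 311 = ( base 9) 740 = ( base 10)603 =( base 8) 1133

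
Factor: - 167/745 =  - 5^( - 1)*149^( - 1 )*167^1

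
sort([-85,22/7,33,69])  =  [-85,22/7, 33,69 ]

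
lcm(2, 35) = 70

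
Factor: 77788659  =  3^1*13^1*761^1*2621^1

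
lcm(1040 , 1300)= 5200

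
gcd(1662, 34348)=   554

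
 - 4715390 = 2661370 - 7376760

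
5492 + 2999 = 8491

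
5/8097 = 5/8097 = 0.00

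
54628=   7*7804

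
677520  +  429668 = 1107188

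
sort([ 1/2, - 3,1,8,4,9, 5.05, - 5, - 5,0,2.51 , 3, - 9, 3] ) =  [ - 9, - 5, - 5, - 3,0,1/2,1,2.51,3 , 3,4,5.05, 8,  9]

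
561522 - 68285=493237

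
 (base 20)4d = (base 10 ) 93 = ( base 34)2P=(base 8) 135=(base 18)53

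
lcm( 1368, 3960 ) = 75240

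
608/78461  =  608/78461 = 0.01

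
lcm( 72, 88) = 792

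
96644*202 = 19522088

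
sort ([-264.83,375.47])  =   [  -  264.83,375.47 ] 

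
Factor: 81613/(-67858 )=-2^(-1)*37^(  -  1 ) * 89^1  =  - 89/74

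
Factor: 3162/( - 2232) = -17/12 = - 2^( - 2)*3^( - 1)*17^1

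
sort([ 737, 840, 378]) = [ 378, 737,840]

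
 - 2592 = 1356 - 3948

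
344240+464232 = 808472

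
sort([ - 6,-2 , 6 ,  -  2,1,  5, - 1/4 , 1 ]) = [ - 6, - 2,- 2, - 1/4,1, 1,5,6] 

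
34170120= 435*78552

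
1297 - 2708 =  - 1411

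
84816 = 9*9424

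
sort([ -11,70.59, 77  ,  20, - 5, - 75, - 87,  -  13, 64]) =[  -  87, - 75, - 13, - 11, - 5, 20, 64,70.59, 77 ] 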